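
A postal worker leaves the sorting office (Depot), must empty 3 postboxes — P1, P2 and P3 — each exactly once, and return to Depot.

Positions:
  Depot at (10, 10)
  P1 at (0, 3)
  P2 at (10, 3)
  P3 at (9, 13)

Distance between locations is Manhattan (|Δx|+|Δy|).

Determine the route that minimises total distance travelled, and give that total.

Shortest round trip = 40.

With 3 stops there are 3!/2 = 3 distinct round trips (a route and its reverse cost the same).
Depot - P1 - P2 - P3 - Depot: 17+10+11+4 = 42
Depot - P1 - P3 - P2 - Depot: 17+19+11+7 = 54
Depot - P2 - P1 - P3 - Depot: 7+10+19+4 = 40
The minimum is 40.
One optimal route: Depot → P2 → P1 → P3 → Depot (or its reverse).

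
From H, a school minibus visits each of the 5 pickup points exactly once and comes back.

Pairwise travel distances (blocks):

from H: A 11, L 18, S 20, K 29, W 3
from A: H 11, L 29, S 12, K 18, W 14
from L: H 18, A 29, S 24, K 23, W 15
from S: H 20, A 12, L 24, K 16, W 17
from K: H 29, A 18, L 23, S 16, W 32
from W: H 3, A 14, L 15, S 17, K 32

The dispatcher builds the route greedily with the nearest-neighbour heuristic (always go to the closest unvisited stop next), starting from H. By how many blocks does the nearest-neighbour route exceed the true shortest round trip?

The nearest-neighbour route is 6 blocks longer than optimal.

H: W=3, A=11, L=18, S=20, K=29 ⇒ W
W: A=14, L=15, S=17, K=32 ⇒ A
A: S=12, K=18, L=29 ⇒ S
S: K=16, L=24 ⇒ K
K: L=23 ⇒ L
NN route H → W → A → S → K → L → H costs 86.
Optimal: H → A → S → K → L → W → H costs 80 (by enumerating all 60 distinct tours).
Excess = 86 − 80 = 6.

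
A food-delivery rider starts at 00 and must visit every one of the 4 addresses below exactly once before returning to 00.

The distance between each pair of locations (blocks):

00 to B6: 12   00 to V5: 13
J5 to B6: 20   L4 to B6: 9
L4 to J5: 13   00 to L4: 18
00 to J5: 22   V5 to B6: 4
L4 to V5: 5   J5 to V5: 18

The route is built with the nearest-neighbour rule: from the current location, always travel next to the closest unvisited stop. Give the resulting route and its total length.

At 00 the remaining stops are B6 12, V5 13, L4 18, J5 22; go to B6.
At B6 the remaining stops are V5 4, L4 9, J5 20; go to V5.
At V5 the remaining stops are L4 5, J5 18; go to L4.
At L4 the remaining stops are J5 13; go to J5.
Return J5→00: 22.
Total = 12 + 4 + 5 + 13 + 22 = 56.

56 blocks along 00 → B6 → V5 → L4 → J5 → 00.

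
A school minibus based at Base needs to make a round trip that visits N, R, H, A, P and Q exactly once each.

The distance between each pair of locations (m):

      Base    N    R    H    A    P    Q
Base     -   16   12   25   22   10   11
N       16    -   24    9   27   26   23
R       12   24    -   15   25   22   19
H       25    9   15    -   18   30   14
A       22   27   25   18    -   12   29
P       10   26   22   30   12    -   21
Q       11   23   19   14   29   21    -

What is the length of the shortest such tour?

Minimum total distance: 103 m.

There are 360 distinct closed tours to check (reversals are equivalent).
Base-N-R-H-A-P-Q-Base: 16+24+15+18+12+21+11 = 117
Base-N-R-H-A-Q-P-Base: 16+24+15+18+29+21+10 = 133
Base-N-R-H-P-A-Q-Base: 16+24+15+30+12+29+11 = 137
Base-N-R-H-P-Q-A-Base: 16+24+15+30+21+29+22 = 157
Base-N-R-H-Q-A-P-Base: 16+24+15+14+29+12+10 = 120
Base-N-R-H-Q-P-A-Base: 16+24+15+14+21+12+22 = 124
Base-N-R-A-H-P-Q-Base: 16+24+25+18+30+21+11 = 145
Base-N-R-A-H-Q-P-Base: 16+24+25+18+14+21+10 = 128
… (352 more)
Base-R-Q-N-H-A-P-Base: 12+19+23+9+18+12+10 = 103  ← best
The minimum is 103.
One optimal route: Base → R → Q → N → H → A → P → Base (or its reverse).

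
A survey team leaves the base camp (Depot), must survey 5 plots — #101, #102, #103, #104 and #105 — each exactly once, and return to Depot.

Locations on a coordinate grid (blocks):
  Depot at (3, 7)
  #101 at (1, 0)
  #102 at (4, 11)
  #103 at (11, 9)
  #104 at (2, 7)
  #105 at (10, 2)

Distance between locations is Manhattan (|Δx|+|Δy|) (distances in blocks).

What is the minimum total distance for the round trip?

Depot → #101 → #102 → #103 → #104 → #105 → Depot: 9+14+9+11+13+12 = 68
Depot → #101 → #102 → #103 → #105 → #104 → Depot: 9+14+9+8+13+1 = 54
Depot → #101 → #102 → #104 → #103 → #105 → Depot: 9+14+6+11+8+12 = 60
Depot → #101 → #102 → #104 → #105 → #103 → Depot: 9+14+6+13+8+10 = 60
Depot → #101 → #102 → #105 → #103 → #104 → Depot: 9+14+15+8+11+1 = 58
Depot → #101 → #102 → #105 → #104 → #103 → Depot: 9+14+15+13+11+10 = 72
Depot → #101 → #103 → #102 → #104 → #105 → Depot: 9+19+9+6+13+12 = 68
Depot → #101 → #103 → #102 → #105 → #104 → Depot: 9+19+9+15+13+1 = 66
Depot → #101 → #103 → #104 → #102 → #105 → Depot: 9+19+11+6+15+12 = 72
Depot → #101 → #103 → #104 → #105 → #102 → Depot: 9+19+11+13+15+5 = 72
Depot → #101 → #103 → #105 → #102 → #104 → Depot: 9+19+8+15+6+1 = 58
Depot → #101 → #103 → #105 → #104 → #102 → Depot: 9+19+8+13+6+5 = 60
Depot → #101 → #104 → #102 → #103 → #105 → Depot: 9+8+6+9+8+12 = 52
Depot → #101 → #104 → #102 → #105 → #103 → Depot: 9+8+6+15+8+10 = 56
… (46 more)
Depot → #102 → #103 → #105 → #101 → #104 → Depot: 5+9+8+11+8+1 = 42  ← best
The minimum is 42.
One optimal route: Depot → #102 → #103 → #105 → #101 → #104 → Depot (or its reverse).

Minimum total distance: 42 blocks.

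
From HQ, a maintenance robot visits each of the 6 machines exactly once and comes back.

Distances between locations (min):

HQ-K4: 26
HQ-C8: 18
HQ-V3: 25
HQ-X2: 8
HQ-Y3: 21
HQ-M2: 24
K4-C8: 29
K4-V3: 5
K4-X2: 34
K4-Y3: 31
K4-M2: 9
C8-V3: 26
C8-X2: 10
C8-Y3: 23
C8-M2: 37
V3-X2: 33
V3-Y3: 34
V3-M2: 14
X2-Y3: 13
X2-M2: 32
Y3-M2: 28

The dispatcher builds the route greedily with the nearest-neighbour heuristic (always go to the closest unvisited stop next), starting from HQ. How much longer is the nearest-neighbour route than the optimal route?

The nearest-neighbour route is 1 min longer than optimal.

From HQ: X2=8, C8=18, Y3=21, M2=24, V3=25, K4=26 → choose X2 (8).
From X2: C8=10, Y3=13, M2=32, V3=33, K4=34 → choose C8 (10).
From C8: Y3=23, V3=26, K4=29, M2=37 → choose Y3 (23).
From Y3: M2=28, K4=31, V3=34 → choose M2 (28).
From M2: K4=9, V3=14 → choose K4 (9).
From K4: V3=5 → choose V3 (5).
NN route HQ → X2 → C8 → Y3 → M2 → K4 → V3 → HQ costs 108.
Optimal: HQ → C8 → V3 → K4 → M2 → Y3 → X2 → HQ costs 107 (by enumerating all 360 distinct tours).
Excess = 108 − 107 = 1.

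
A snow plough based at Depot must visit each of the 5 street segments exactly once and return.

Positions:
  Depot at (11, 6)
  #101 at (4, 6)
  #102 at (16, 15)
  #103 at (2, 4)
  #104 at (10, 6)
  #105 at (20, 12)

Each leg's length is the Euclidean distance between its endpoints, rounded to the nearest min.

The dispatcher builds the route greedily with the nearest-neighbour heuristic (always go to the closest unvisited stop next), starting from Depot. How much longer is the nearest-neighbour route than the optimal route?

Depot: #104=1, #101=7, #103=9, #102=10, #105=11 ⇒ #104
#104: #101=6, #103=8, #102=11, #105=12 ⇒ #101
#101: #103=3, #102=15, #105=17 ⇒ #103
#103: #102=18, #105=20 ⇒ #102
#102: #105=5 ⇒ #105
NN route Depot → #104 → #101 → #103 → #102 → #105 → Depot costs 44.
Optimal: Depot → #104 → #103 → #101 → #102 → #105 → Depot costs 43 (by enumerating all 60 distinct tours).
Excess = 44 − 43 = 1.

Excess over optimum: 1 min.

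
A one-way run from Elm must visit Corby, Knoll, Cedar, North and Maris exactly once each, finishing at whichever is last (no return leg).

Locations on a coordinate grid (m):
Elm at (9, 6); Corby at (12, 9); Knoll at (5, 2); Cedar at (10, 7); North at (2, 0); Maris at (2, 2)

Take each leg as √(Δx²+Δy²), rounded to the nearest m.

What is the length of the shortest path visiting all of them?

There are 5! = 120 possible orderings.
Elm→Corby→Knoll→Cedar→North→Maris: 4+10+7+11+2 = 34
Elm→Corby→Knoll→Cedar→Maris→North: 4+10+7+9+2 = 32
Elm→Corby→Knoll→North→Cedar→Maris: 4+10+4+11+9 = 38
Elm→Corby→Knoll→North→Maris→Cedar: 4+10+4+2+9 = 29
Elm→Corby→Knoll→Maris→Cedar→North: 4+10+3+9+11 = 37
Elm→Corby→Knoll→Maris→North→Cedar: 4+10+3+2+11 = 30
Elm→Corby→Cedar→Knoll→North→Maris: 4+3+7+4+2 = 20
Elm→Corby→Cedar→Knoll→Maris→North: 4+3+7+3+2 = 19
Elm→Corby→Cedar→North→Knoll→Maris: 4+3+11+4+3 = 25
Elm→Corby→Cedar→North→Maris→Knoll: 4+3+11+2+3 = 23
Elm→Corby→Cedar→Maris→Knoll→North: 4+3+9+3+4 = 23
Elm→Corby→Cedar→Maris→North→Knoll: 4+3+9+2+4 = 22
Elm→Corby→North→Knoll→Cedar→Maris: 4+13+4+7+9 = 37
Elm→Corby→North→Knoll→Maris→Cedar: 4+13+4+3+9 = 33
… (106 more)
The minimum is 19.
One shortest path: Elm → Corby → Cedar → Knoll → Maris → North.

Shortest open route: 19 m.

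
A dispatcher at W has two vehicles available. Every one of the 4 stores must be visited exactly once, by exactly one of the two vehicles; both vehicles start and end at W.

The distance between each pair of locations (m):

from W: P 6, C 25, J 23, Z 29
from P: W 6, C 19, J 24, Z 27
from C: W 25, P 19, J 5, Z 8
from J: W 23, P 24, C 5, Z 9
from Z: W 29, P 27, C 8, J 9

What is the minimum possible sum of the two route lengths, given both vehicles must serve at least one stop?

Minimum combined distance: 77 m.

There are 2^3 − 1 = 7 ways to divide the 4 stops into two non-empty groups. For each, the best each vehicle can do is its own shortest tour through its group:
  {P} + {C, J, Z}: 12 + 65 = 77
  {C} + {P, J, Z}: 50 + 65 = 115
  {P, C} + {J, Z}: 50 + 61 = 111
  {J} + {P, C, Z}: 46 + 62 = 108
  {P, J} + {C, Z}: 53 + 62 = 115
  {C, J} + {P, Z}: 53 + 62 = 115
  … (7 splits in total)
Best: vehicle 1 W → P → W = 12; vehicle 2 W → C → Z → J → W = 65; combined 77.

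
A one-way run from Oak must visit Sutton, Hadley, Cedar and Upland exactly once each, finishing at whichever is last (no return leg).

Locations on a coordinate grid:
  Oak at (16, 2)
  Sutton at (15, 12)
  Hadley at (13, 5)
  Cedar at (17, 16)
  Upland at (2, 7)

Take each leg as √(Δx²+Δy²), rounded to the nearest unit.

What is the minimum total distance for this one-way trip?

Shortest open route: 32.

There are 4! = 24 possible orderings.
Oak - Sutton - Hadley - Cedar - Upland: 10+7+12+17 = 46
Oak - Sutton - Hadley - Upland - Cedar: 10+7+11+17 = 45
Oak - Sutton - Cedar - Hadley - Upland: 10+4+12+11 = 37
Oak - Sutton - Cedar - Upland - Hadley: 10+4+17+11 = 42
Oak - Sutton - Upland - Hadley - Cedar: 10+14+11+12 = 47
Oak - Sutton - Upland - Cedar - Hadley: 10+14+17+12 = 53
Oak - Hadley - Sutton - Cedar - Upland: 4+7+4+17 = 32
Oak - Hadley - Sutton - Upland - Cedar: 4+7+14+17 = 42
Oak - Hadley - Cedar - Sutton - Upland: 4+12+4+14 = 34
Oak - Hadley - Cedar - Upland - Sutton: 4+12+17+14 = 47
Oak - Hadley - Upland - Sutton - Cedar: 4+11+14+4 = 33
Oak - Hadley - Upland - Cedar - Sutton: 4+11+17+4 = 36
Oak - Cedar - Sutton - Hadley - Upland: 14+4+7+11 = 36
Oak - Cedar - Sutton - Upland - Hadley: 14+4+14+11 = 43
… (10 more)
The minimum is 32.
One shortest path: Oak → Hadley → Sutton → Cedar → Upland.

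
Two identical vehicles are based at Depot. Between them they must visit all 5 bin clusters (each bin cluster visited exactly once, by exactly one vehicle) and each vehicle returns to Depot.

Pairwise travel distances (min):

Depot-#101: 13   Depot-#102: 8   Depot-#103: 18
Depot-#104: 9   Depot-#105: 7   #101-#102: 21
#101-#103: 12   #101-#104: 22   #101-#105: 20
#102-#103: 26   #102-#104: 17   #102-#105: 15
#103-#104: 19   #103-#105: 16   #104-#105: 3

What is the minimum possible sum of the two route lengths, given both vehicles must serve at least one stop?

69 min — the smallest possible combined total.

There are 2^4 − 1 = 15 ways to divide the 5 stops into two non-empty groups. For each, the best each vehicle can do is its own shortest tour through its group:
  {#101} + {#102, #103, #104, #105}: 26 + 62 = 88
  {#102} + {#101, #103, #104, #105}: 16 + 53 = 69
  {#101, #102} + {#103, #104, #105}: 42 + 46 = 88
  {#103} + {#101, #102, #104, #105}: 36 + 61 = 97
  {#101, #103} + {#102, #104, #105}: 43 + 35 = 78
  {#102, #103} + {#101, #104, #105}: 52 + 45 = 97
  … (15 splits in total)
Best: vehicle 1 Depot → #102 → Depot = 16; vehicle 2 Depot → #101 → #103 → #105 → #104 → Depot = 53; combined 69.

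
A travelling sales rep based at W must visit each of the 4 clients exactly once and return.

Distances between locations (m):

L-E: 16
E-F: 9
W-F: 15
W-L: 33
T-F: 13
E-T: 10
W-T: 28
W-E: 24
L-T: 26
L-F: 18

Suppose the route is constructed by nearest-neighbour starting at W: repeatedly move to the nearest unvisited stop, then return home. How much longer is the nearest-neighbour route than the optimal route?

6 m longer than the optimal tour.

W: F=15, E=24, T=28, L=33 ⇒ F
F: E=9, T=13, L=18 ⇒ E
E: T=10, L=16 ⇒ T
T: L=26 ⇒ L
NN route W → F → E → T → L → W costs 93.
Optimal: W → L → E → T → F → W costs 87 (by enumerating all 12 distinct tours).
Excess = 93 − 87 = 6.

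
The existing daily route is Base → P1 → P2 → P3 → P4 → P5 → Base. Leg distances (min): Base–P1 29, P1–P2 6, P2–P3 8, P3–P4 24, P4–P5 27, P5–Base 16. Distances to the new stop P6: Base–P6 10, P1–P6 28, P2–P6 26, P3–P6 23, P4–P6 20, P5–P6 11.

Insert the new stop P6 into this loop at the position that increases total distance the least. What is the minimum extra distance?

Adding 4 min by placing P6 on the P4–P5 leg.

Insertion cost between consecutive stops i–j is d(i,P6) + d(P6,j) − d(i,j):
  between Base and P1: 10 + 28 − 29 = 9
  between P1 and P2: 28 + 26 − 6 = 48
  between P2 and P3: 26 + 23 − 8 = 41
  between P3 and P4: 23 + 20 − 24 = 19
  between P4 and P5: 20 + 11 − 27 = 4
  between P5 and Base: 11 + 10 − 16 = 5
Cheapest insertion is between P4 and P5, adding 4.
New total = 110 + 4 = 114.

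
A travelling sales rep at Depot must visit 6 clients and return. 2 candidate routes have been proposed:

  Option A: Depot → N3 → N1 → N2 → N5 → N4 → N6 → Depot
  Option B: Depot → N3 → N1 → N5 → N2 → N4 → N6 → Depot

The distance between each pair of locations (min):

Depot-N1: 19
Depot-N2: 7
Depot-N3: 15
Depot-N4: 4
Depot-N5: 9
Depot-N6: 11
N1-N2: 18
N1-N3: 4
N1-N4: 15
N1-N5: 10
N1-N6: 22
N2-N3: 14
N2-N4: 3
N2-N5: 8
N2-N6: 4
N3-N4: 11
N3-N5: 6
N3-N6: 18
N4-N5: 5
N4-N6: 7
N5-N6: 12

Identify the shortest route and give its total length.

Shortest is Option B, total 58 min.

Option A: 15 + 4 + 18 + 8 + 5 + 7 + 11 = 68
Option B: 15 + 4 + 10 + 8 + 3 + 7 + 11 = 58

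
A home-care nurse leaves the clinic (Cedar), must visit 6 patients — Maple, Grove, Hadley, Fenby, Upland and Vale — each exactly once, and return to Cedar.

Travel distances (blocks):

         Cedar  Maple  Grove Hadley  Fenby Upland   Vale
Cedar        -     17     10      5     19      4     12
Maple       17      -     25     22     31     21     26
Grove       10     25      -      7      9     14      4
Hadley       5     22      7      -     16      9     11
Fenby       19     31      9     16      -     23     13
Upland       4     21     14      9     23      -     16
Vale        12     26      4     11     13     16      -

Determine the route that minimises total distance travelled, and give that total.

Minimum total distance: 85 blocks.

With 6 stops there are 6!/2 = 360 distinct round trips (a route and its reverse cost the same).
Cedar→Maple→Grove→Hadley→Fenby→Upland→Vale→Cedar: 17+25+7+16+23+16+12 = 116
Cedar→Maple→Grove→Hadley→Fenby→Vale→Upland→Cedar: 17+25+7+16+13+16+4 = 98
Cedar→Maple→Grove→Hadley→Upland→Fenby→Vale→Cedar: 17+25+7+9+23+13+12 = 106
Cedar→Maple→Grove→Hadley→Upland→Vale→Fenby→Cedar: 17+25+7+9+16+13+19 = 106
Cedar→Maple→Grove→Hadley→Vale→Fenby→Upland→Cedar: 17+25+7+11+13+23+4 = 100
Cedar→Maple→Grove→Hadley→Vale→Upland→Fenby→Cedar: 17+25+7+11+16+23+19 = 118
Cedar→Maple→Grove→Fenby→Hadley→Upland→Vale→Cedar: 17+25+9+16+9+16+12 = 104
Cedar→Maple→Grove→Fenby→Hadley→Vale→Upland→Cedar: 17+25+9+16+11+16+4 = 98
… (352 more)
Cedar→Maple→Fenby→Grove→Vale→Hadley→Upland→Cedar: 17+31+9+4+11+9+4 = 85  ← best
The minimum is 85.
One optimal route: Cedar → Maple → Fenby → Grove → Vale → Hadley → Upland → Cedar (or its reverse).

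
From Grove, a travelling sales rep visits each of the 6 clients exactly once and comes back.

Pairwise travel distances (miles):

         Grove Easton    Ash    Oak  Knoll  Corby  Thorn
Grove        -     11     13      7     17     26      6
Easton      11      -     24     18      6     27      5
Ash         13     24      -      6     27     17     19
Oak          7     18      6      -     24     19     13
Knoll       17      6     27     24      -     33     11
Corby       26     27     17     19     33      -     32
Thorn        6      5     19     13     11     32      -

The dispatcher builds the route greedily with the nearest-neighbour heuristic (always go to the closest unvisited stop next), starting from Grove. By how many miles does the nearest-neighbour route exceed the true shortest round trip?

The nearest-neighbour route is 10 miles longer than optimal.

Grove: Thorn=6, Oak=7, Easton=11, Ash=13, Knoll=17, Corby=26 ⇒ Thorn
Thorn: Easton=5, Knoll=11, Oak=13, Ash=19, Corby=32 ⇒ Easton
Easton: Knoll=6, Oak=18, Ash=24, Corby=27 ⇒ Knoll
Knoll: Oak=24, Ash=27, Corby=33 ⇒ Oak
Oak: Ash=6, Corby=19 ⇒ Ash
Ash: Corby=17 ⇒ Corby
NN route Grove → Thorn → Easton → Knoll → Oak → Ash → Corby → Grove costs 90.
Optimal: Grove → Oak → Ash → Corby → Easton → Knoll → Thorn → Grove costs 80 (by enumerating all 360 distinct tours).
Excess = 90 − 80 = 10.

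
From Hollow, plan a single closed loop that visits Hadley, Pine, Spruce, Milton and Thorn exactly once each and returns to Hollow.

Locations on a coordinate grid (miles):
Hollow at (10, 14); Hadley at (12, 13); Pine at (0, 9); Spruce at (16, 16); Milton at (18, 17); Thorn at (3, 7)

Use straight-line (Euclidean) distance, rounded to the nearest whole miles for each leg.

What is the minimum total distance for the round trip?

With 5 stops there are 5!/2 = 60 distinct round trips (a route and its reverse cost the same).
Hollow→Hadley→Pine→Spruce→Milton→Thorn→Hollow: 2+13+17+2+18+10 = 62
Hollow→Hadley→Pine→Spruce→Thorn→Milton→Hollow: 2+13+17+16+18+9 = 75
Hollow→Hadley→Pine→Milton→Spruce→Thorn→Hollow: 2+13+20+2+16+10 = 63
Hollow→Hadley→Pine→Milton→Thorn→Spruce→Hollow: 2+13+20+18+16+6 = 75
Hollow→Hadley→Pine→Thorn→Spruce→Milton→Hollow: 2+13+4+16+2+9 = 46
Hollow→Hadley→Pine→Thorn→Milton→Spruce→Hollow: 2+13+4+18+2+6 = 45
Hollow→Hadley→Spruce→Pine→Milton→Thorn→Hollow: 2+5+17+20+18+10 = 72
Hollow→Hadley→Spruce→Pine→Thorn→Milton→Hollow: 2+5+17+4+18+9 = 55
Hollow→Hadley→Spruce→Milton→Pine→Thorn→Hollow: 2+5+2+20+4+10 = 43
Hollow→Hadley→Spruce→Milton→Thorn→Pine→Hollow: 2+5+2+18+4+11 = 42
Hollow→Hadley→Spruce→Thorn→Pine→Milton→Hollow: 2+5+16+4+20+9 = 56
Hollow→Hadley→Spruce→Thorn→Milton→Pine→Hollow: 2+5+16+18+20+11 = 72
Hollow→Hadley→Milton→Pine→Spruce→Thorn→Hollow: 2+7+20+17+16+10 = 72
Hollow→Hadley→Milton→Pine→Thorn→Spruce→Hollow: 2+7+20+4+16+6 = 55
… (46 more)
Hollow→Pine→Thorn→Hadley→Milton→Spruce→Hollow: 11+4+11+7+2+6 = 41  ← best
The minimum is 41.
One optimal route: Hollow → Pine → Thorn → Hadley → Milton → Spruce → Hollow (or its reverse).

Minimum total distance: 41 miles.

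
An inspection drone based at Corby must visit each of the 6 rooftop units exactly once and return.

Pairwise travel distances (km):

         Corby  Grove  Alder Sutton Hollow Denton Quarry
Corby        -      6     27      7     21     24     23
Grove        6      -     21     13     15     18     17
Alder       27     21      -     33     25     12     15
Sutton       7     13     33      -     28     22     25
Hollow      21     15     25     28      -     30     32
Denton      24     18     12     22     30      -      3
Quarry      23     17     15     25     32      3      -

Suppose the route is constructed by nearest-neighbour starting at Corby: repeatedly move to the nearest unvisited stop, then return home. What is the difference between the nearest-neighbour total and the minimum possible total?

12 km longer than the optimal tour.

Corby: Grove=6, Sutton=7, Hollow=21, Quarry=23, Denton=24, Alder=27 ⇒ Grove
Grove: Sutton=13, Hollow=15, Quarry=17, Denton=18, Alder=21 ⇒ Sutton
Sutton: Denton=22, Quarry=25, Hollow=28, Alder=33 ⇒ Denton
Denton: Quarry=3, Alder=12, Hollow=30 ⇒ Quarry
Quarry: Alder=15, Hollow=32 ⇒ Alder
Alder: Hollow=25 ⇒ Hollow
NN route Corby → Grove → Sutton → Denton → Quarry → Alder → Hollow → Corby costs 105.
Optimal: Corby → Grove → Hollow → Alder → Denton → Quarry → Sutton → Corby costs 93 (by enumerating all 360 distinct tours).
Excess = 105 − 93 = 12.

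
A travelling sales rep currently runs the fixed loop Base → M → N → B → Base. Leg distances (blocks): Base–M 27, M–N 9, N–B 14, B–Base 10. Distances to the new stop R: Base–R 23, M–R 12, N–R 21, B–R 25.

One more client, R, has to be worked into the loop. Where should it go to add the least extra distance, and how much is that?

Adding 8 blocks by placing R on the Base–M leg.

Insertion cost between consecutive stops i–j is d(i,R) + d(R,j) − d(i,j):
  between Base and M: 23 + 12 − 27 = 8
  between M and N: 12 + 21 − 9 = 24
  between N and B: 21 + 25 − 14 = 32
  between B and Base: 25 + 23 − 10 = 38
Cheapest insertion is between Base and M, adding 8.
New total = 60 + 8 = 68.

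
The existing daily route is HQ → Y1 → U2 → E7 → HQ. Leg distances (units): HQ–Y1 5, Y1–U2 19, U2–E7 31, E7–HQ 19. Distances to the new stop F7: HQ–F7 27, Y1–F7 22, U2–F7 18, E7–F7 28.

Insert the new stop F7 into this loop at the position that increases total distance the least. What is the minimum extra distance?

Adding 15 by placing F7 on the U2–E7 leg.

Insertion cost between consecutive stops i–j is d(i,F7) + d(F7,j) − d(i,j):
  between HQ and Y1: 27 + 22 − 5 = 44
  between Y1 and U2: 22 + 18 − 19 = 21
  between U2 and E7: 18 + 28 − 31 = 15
  between E7 and HQ: 28 + 27 − 19 = 36
Cheapest insertion is between U2 and E7, adding 15.
New total = 74 + 15 = 89.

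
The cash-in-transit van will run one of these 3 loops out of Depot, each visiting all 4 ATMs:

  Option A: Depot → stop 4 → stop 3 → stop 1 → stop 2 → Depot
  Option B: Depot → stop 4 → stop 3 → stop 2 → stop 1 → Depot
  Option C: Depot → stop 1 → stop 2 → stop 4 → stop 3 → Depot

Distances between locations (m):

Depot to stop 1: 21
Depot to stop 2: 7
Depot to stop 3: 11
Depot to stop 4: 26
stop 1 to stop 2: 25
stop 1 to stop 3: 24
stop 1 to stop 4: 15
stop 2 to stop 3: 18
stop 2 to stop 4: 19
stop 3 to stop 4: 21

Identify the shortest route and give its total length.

Shortest is Option C, total 97 m.

Option A: 26 + 21 + 24 + 25 + 7 = 103
Option B: 26 + 21 + 18 + 25 + 21 = 111
Option C: 21 + 25 + 19 + 21 + 11 = 97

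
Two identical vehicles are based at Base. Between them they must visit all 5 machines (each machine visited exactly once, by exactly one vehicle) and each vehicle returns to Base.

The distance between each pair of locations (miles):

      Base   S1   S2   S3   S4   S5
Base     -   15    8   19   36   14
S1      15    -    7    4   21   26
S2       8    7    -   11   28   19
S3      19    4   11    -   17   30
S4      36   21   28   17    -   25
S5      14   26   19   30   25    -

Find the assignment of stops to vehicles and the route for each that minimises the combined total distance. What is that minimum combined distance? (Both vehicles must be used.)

Minimum combined distance: 91 miles.

There are 2^4 − 1 = 15 ways to divide the 5 stops into two non-empty groups. For each, the best each vehicle can do is its own shortest tour through its group:
  {S1} + {S2, S3, S4, S5}: 30 + 75 = 105
  {S2} + {S1, S3, S4, S5}: 16 + 75 = 91
  {S1, S2} + {S3, S4, S5}: 30 + 75 = 105
  {S3} + {S1, S2, S4, S5}: 38 + 75 = 113
  {S1, S3} + {S2, S4, S5}: 38 + 75 = 113
  {S2, S3} + {S1, S4, S5}: 38 + 75 = 113
  … (15 splits in total)
Best: vehicle 1 Base → S2 → Base = 16; vehicle 2 Base → S1 → S3 → S4 → S5 → Base = 75; combined 91.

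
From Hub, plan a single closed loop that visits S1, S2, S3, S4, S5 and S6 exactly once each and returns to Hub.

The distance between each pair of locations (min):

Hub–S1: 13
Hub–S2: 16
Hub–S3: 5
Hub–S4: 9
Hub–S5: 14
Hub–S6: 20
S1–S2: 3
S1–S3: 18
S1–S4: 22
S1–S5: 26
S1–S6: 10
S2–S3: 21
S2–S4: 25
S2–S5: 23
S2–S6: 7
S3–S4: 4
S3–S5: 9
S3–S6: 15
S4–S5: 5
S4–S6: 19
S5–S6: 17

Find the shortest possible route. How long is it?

There are 360 distinct closed tours to check (reversals are equivalent).
Hub - S1 - S2 - S3 - S4 - S5 - S6 - Hub: 13+3+21+4+5+17+20 = 83
Hub - S1 - S2 - S3 - S4 - S6 - S5 - Hub: 13+3+21+4+19+17+14 = 91
Hub - S1 - S2 - S3 - S5 - S4 - S6 - Hub: 13+3+21+9+5+19+20 = 90
Hub - S1 - S2 - S3 - S5 - S6 - S4 - Hub: 13+3+21+9+17+19+9 = 91
Hub - S1 - S2 - S3 - S6 - S4 - S5 - Hub: 13+3+21+15+19+5+14 = 90
Hub - S1 - S2 - S3 - S6 - S5 - S4 - Hub: 13+3+21+15+17+5+9 = 83
Hub - S1 - S2 - S4 - S3 - S5 - S6 - Hub: 13+3+25+4+9+17+20 = 91
Hub - S1 - S2 - S4 - S3 - S6 - S5 - Hub: 13+3+25+4+15+17+14 = 91
… (352 more)
Hub - S1 - S2 - S6 - S5 - S4 - S3 - Hub: 13+3+7+17+5+4+5 = 54  ← best
The minimum is 54.
One optimal route: Hub → S1 → S2 → S6 → S5 → S4 → S3 → Hub (or its reverse).

Minimum total distance: 54 min.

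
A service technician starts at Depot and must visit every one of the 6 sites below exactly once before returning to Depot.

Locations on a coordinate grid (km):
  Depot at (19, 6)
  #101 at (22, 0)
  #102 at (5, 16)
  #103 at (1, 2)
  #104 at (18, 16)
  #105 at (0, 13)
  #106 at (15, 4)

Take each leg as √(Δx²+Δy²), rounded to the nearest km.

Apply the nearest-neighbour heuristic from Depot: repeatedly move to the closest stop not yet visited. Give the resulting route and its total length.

Total distance 76 km via the nearest-neighbour route Depot → #106 → #101 → #104 → #102 → #105 → #103 → Depot.

Depot → [#106:4 / #101:7 / #104:10 / #102:17 / #103:18 / #105:20] → #106 (4)
#106 → [#101:8 / #104:12 / #103:14 / #102:16 / #105:17] → #101 (8)
#101 → [#104:16 / #103:21 / #102:23 / #105:26] → #104 (16)
#104 → [#102:13 / #105:18 / #103:22] → #102 (13)
#102 → [#105:6 / #103:15] → #105 (6)
#105 → [#103:11] → #103 (11)
Return #103→Depot: 18.
Total = 4 + 8 + 16 + 13 + 6 + 11 + 18 = 76.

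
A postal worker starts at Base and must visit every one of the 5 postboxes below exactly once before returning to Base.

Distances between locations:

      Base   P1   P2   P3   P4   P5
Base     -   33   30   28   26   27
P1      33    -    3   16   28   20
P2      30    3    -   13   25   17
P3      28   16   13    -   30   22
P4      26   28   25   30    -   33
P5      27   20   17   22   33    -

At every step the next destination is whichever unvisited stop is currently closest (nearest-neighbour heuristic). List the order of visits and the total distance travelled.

Total distance 119 via the nearest-neighbour route Base → P4 → P2 → P1 → P3 → P5 → Base.

From Base: distances to unvisited — P4=26, P5=27, P3=28, P2=30, P1=33. Nearest is P4 (26).
From P4: distances to unvisited — P2=25, P1=28, P3=30, P5=33. Nearest is P2 (25).
From P2: distances to unvisited — P1=3, P3=13, P5=17. Nearest is P1 (3).
From P1: distances to unvisited — P3=16, P5=20. Nearest is P3 (16).
From P3: distances to unvisited — P5=22. Nearest is P5 (22).
Return P5→Base: 27.
Total = 26 + 25 + 3 + 16 + 22 + 27 = 119.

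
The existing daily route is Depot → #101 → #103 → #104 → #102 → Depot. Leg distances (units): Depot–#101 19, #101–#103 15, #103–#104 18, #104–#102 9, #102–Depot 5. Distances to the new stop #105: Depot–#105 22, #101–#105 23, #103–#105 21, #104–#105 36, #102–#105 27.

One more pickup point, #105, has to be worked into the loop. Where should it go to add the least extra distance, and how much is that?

Insertion cost between consecutive stops i–j is d(i,#105) + d(#105,j) − d(i,j):
  between Depot and #101: 22 + 23 − 19 = 26
  between #101 and #103: 23 + 21 − 15 = 29
  between #103 and #104: 21 + 36 − 18 = 39
  between #104 and #102: 36 + 27 − 9 = 54
  between #102 and Depot: 27 + 22 − 5 = 44
Cheapest insertion is between Depot and #101, adding 26.
New total = 66 + 26 = 92.

Minimum extra distance: 26, inserting #105 between Depot and #101.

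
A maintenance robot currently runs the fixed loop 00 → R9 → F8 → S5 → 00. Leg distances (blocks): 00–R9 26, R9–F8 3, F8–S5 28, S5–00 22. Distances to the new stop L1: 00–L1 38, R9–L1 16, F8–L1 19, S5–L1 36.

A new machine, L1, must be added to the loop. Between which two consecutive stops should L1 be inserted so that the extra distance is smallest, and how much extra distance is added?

Minimum extra distance: 27 blocks, inserting L1 between F8 and S5.

Insertion cost between consecutive stops i–j is d(i,L1) + d(L1,j) − d(i,j):
  between 00 and R9: 38 + 16 − 26 = 28
  between R9 and F8: 16 + 19 − 3 = 32
  between F8 and S5: 19 + 36 − 28 = 27
  between S5 and 00: 36 + 38 − 22 = 52
Cheapest insertion is between F8 and S5, adding 27.
New total = 79 + 27 = 106.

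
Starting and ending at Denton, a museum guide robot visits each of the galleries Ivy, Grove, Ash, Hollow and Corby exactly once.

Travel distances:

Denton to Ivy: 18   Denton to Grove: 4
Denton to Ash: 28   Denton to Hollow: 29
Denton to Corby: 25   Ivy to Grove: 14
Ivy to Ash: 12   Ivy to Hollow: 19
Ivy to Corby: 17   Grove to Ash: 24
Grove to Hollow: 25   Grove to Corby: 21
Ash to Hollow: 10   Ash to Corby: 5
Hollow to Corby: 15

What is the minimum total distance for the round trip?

There are 60 distinct closed tours to check (reversals are equivalent).
Denton→Ivy→Grove→Ash→Hollow→Corby→Denton: 18+14+24+10+15+25 = 106
Denton→Ivy→Grove→Ash→Corby→Hollow→Denton: 18+14+24+5+15+29 = 105
Denton→Ivy→Grove→Hollow→Ash→Corby→Denton: 18+14+25+10+5+25 = 97
Denton→Ivy→Grove→Hollow→Corby→Ash→Denton: 18+14+25+15+5+28 = 105
Denton→Ivy→Grove→Corby→Ash→Hollow→Denton: 18+14+21+5+10+29 = 97
Denton→Ivy→Grove→Corby→Hollow→Ash→Denton: 18+14+21+15+10+28 = 106
Denton→Ivy→Ash→Grove→Hollow→Corby→Denton: 18+12+24+25+15+25 = 119
Denton→Ivy→Ash→Grove→Corby→Hollow→Denton: 18+12+24+21+15+29 = 119
Denton→Ivy→Ash→Hollow→Grove→Corby→Denton: 18+12+10+25+21+25 = 111
Denton→Ivy→Ash→Hollow→Corby→Grove→Denton: 18+12+10+15+21+4 = 80
Denton→Ivy→Ash→Corby→Grove→Hollow→Denton: 18+12+5+21+25+29 = 110
Denton→Ivy→Ash→Corby→Hollow→Grove→Denton: 18+12+5+15+25+4 = 79
Denton→Ivy→Hollow→Grove→Ash→Corby→Denton: 18+19+25+24+5+25 = 116
Denton→Ivy→Hollow→Grove→Corby→Ash→Denton: 18+19+25+21+5+28 = 116
… (46 more)
Denton→Ivy→Hollow→Ash→Corby→Grove→Denton: 18+19+10+5+21+4 = 77  ← best
The minimum is 77.
One optimal route: Denton → Ivy → Hollow → Ash → Corby → Grove → Denton (or its reverse).

77 — the shortest possible round trip.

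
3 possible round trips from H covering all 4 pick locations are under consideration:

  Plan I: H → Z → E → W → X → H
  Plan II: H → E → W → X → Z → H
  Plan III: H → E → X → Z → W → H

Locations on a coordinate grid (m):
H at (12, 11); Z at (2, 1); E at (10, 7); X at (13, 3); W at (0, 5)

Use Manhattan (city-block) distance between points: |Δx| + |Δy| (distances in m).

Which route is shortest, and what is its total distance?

Plan I: 20 + 14 + 12 + 15 + 9 = 70
Plan II: 6 + 12 + 15 + 13 + 20 = 66
Plan III: 6 + 7 + 13 + 6 + 18 = 50

Shortest is Plan III, total 50 m.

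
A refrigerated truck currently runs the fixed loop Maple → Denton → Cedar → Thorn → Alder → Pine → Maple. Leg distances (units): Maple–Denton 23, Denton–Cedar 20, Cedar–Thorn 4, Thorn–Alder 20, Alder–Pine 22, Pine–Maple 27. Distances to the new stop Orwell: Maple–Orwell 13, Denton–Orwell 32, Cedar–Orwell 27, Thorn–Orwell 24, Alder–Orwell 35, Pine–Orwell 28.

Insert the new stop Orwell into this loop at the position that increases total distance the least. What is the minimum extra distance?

Insertion cost between consecutive stops i–j is d(i,Orwell) + d(Orwell,j) − d(i,j):
  between Maple and Denton: 13 + 32 − 23 = 22
  between Denton and Cedar: 32 + 27 − 20 = 39
  between Cedar and Thorn: 27 + 24 − 4 = 47
  between Thorn and Alder: 24 + 35 − 20 = 39
  between Alder and Pine: 35 + 28 − 22 = 41
  between Pine and Maple: 28 + 13 − 27 = 14
Cheapest insertion is between Pine and Maple, adding 14.
New total = 116 + 14 = 130.

Minimum extra distance: 14, inserting Orwell between Pine and Maple.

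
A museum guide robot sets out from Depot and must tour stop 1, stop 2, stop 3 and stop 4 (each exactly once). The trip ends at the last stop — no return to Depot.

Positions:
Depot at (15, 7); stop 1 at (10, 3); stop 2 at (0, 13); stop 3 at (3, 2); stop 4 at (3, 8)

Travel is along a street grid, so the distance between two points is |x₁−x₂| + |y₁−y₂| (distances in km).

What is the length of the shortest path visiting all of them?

Minimum one-way distance = 31 km.

There are 4! = 24 possible orderings.
Depot→stop 1→stop 2→stop 3→stop 4: 9+20+14+6 = 49
Depot→stop 1→stop 2→stop 4→stop 3: 9+20+8+6 = 43
Depot→stop 1→stop 3→stop 2→stop 4: 9+8+14+8 = 39
Depot→stop 1→stop 3→stop 4→stop 2: 9+8+6+8 = 31
Depot→stop 1→stop 4→stop 2→stop 3: 9+12+8+14 = 43
Depot→stop 1→stop 4→stop 3→stop 2: 9+12+6+14 = 41
Depot→stop 2→stop 1→stop 3→stop 4: 21+20+8+6 = 55
Depot→stop 2→stop 1→stop 4→stop 3: 21+20+12+6 = 59
Depot→stop 2→stop 3→stop 1→stop 4: 21+14+8+12 = 55
Depot→stop 2→stop 3→stop 4→stop 1: 21+14+6+12 = 53
Depot→stop 2→stop 4→stop 1→stop 3: 21+8+12+8 = 49
Depot→stop 2→stop 4→stop 3→stop 1: 21+8+6+8 = 43
Depot→stop 3→stop 1→stop 2→stop 4: 17+8+20+8 = 53
Depot→stop 3→stop 1→stop 4→stop 2: 17+8+12+8 = 45
… (10 more)
The minimum is 31.
One shortest path: Depot → stop 1 → stop 3 → stop 4 → stop 2.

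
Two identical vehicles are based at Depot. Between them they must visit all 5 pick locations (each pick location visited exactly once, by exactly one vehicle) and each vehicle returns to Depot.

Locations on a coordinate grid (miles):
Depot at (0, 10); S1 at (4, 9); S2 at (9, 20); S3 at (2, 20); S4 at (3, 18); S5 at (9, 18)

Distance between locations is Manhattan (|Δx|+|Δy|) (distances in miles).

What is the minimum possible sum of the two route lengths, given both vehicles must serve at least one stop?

48 miles — the smallest possible combined total.

There are 2^4 − 1 = 15 ways to divide the 5 stops into two non-empty groups. For each, the best each vehicle can do is its own shortest tour through its group:
  {S1} + {S2, S3, S4, S5}: 10 + 38 = 48
  {S2} + {S1, S3, S4, S5}: 38 + 40 = 78
  {S1, S2} + {S3, S4, S5}: 40 + 38 = 78
  {S3} + {S1, S2, S4, S5}: 24 + 40 = 64
  {S1, S3} + {S2, S4, S5}: 30 + 38 = 68
  {S2, S3} + {S1, S4, S5}: 38 + 36 = 74
  … (15 splits in total)
Best: vehicle 1 Depot → S1 → Depot = 10; vehicle 2 Depot → S3 → S2 → S5 → S4 → Depot = 38; combined 48.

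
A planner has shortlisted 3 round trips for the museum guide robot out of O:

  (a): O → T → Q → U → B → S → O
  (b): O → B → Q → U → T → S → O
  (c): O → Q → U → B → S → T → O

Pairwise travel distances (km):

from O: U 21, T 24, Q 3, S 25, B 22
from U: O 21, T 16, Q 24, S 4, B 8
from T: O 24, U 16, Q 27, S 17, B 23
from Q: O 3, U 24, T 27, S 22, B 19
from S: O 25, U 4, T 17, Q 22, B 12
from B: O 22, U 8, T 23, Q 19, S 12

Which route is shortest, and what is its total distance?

(a): 24 + 27 + 24 + 8 + 12 + 25 = 120
(b): 22 + 19 + 24 + 16 + 17 + 25 = 123
(c): 3 + 24 + 8 + 12 + 17 + 24 = 88

88 km — (c) is the shortest.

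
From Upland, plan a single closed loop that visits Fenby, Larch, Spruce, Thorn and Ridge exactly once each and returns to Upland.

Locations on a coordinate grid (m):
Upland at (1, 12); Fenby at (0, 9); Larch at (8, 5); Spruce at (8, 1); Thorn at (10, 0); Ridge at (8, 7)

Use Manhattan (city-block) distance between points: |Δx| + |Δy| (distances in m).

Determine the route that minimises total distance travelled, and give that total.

Shortest round trip = 44 m.

There are 60 distinct closed tours to check (reversals are equivalent).
Upland - Fenby - Larch - Spruce - Thorn - Ridge - Upland: 4+12+4+3+9+12 = 44
Upland - Fenby - Larch - Spruce - Ridge - Thorn - Upland: 4+12+4+6+9+21 = 56
Upland - Fenby - Larch - Thorn - Spruce - Ridge - Upland: 4+12+7+3+6+12 = 44
Upland - Fenby - Larch - Thorn - Ridge - Spruce - Upland: 4+12+7+9+6+18 = 56
Upland - Fenby - Larch - Ridge - Spruce - Thorn - Upland: 4+12+2+6+3+21 = 48
Upland - Fenby - Larch - Ridge - Thorn - Spruce - Upland: 4+12+2+9+3+18 = 48
Upland - Fenby - Spruce - Larch - Thorn - Ridge - Upland: 4+16+4+7+9+12 = 52
Upland - Fenby - Spruce - Larch - Ridge - Thorn - Upland: 4+16+4+2+9+21 = 56
Upland - Fenby - Spruce - Thorn - Larch - Ridge - Upland: 4+16+3+7+2+12 = 44
Upland - Fenby - Spruce - Thorn - Ridge - Larch - Upland: 4+16+3+9+2+14 = 48
Upland - Fenby - Spruce - Ridge - Larch - Thorn - Upland: 4+16+6+2+7+21 = 56
Upland - Fenby - Spruce - Ridge - Thorn - Larch - Upland: 4+16+6+9+7+14 = 56
Upland - Fenby - Thorn - Larch - Spruce - Ridge - Upland: 4+19+7+4+6+12 = 52
Upland - Fenby - Thorn - Larch - Ridge - Spruce - Upland: 4+19+7+2+6+18 = 56
… (46 more)
The minimum is 44.
One optimal route: Upland → Fenby → Larch → Spruce → Thorn → Ridge → Upland (or its reverse).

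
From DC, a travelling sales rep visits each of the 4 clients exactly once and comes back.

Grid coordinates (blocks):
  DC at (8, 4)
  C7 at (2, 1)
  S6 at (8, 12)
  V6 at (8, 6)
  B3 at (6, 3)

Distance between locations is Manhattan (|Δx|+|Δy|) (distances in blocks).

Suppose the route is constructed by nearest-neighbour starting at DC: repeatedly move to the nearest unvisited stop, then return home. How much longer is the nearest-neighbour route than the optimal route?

From DC: V6=2, B3=3, S6=8, C7=9 → choose V6 (2).
From V6: B3=5, S6=6, C7=11 → choose B3 (5).
From B3: C7=6, S6=11 → choose C7 (6).
From C7: S6=17 → choose S6 (17).
NN route DC → V6 → B3 → C7 → S6 → DC costs 38.
Optimal: DC → C7 → B3 → S6 → V6 → DC costs 34 (by enumerating all 12 distinct tours).
Excess = 38 − 34 = 4.

4 blocks longer than the optimal tour.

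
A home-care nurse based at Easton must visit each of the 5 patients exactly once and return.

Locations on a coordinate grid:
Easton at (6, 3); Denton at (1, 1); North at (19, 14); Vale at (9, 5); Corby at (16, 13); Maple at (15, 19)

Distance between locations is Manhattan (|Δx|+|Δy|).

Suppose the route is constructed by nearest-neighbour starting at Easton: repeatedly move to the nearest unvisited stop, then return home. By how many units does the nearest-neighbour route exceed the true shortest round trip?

Easton: Vale=5, Denton=7, Corby=20, North=24, Maple=25 ⇒ Vale
Vale: Denton=12, Corby=15, North=19, Maple=20 ⇒ Denton
Denton: Corby=27, North=31, Maple=32 ⇒ Corby
Corby: North=4, Maple=7 ⇒ North
North: Maple=9 ⇒ Maple
NN route Easton → Vale → Denton → Corby → North → Maple → Easton costs 82.
Optimal: Easton → Denton → Vale → Corby → North → Maple → Easton costs 72 (by enumerating all 60 distinct tours).
Excess = 82 − 72 = 10.

Excess over optimum: 10.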